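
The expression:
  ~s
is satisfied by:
  {s: False}


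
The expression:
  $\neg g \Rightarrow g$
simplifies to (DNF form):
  $g$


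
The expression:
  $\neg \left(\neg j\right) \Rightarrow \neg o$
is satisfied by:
  {o: False, j: False}
  {j: True, o: False}
  {o: True, j: False}


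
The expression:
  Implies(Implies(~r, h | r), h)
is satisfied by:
  {h: True, r: False}
  {r: False, h: False}
  {r: True, h: True}


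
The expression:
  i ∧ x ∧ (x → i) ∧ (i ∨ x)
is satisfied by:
  {i: True, x: True}


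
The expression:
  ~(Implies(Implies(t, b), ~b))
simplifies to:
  b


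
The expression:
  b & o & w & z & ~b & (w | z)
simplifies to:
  False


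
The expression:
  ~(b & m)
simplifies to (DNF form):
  ~b | ~m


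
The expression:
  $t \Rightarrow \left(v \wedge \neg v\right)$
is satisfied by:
  {t: False}


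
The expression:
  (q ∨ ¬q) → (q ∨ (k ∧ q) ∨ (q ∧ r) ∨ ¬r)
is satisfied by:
  {q: True, r: False}
  {r: False, q: False}
  {r: True, q: True}


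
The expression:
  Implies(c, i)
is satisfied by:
  {i: True, c: False}
  {c: False, i: False}
  {c: True, i: True}


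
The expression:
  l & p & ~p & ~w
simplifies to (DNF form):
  False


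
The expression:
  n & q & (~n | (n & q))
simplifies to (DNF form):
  n & q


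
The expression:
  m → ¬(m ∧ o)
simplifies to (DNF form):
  ¬m ∨ ¬o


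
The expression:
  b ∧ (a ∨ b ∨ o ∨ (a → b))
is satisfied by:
  {b: True}


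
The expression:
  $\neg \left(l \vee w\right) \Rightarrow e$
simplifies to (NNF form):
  $e \vee l \vee w$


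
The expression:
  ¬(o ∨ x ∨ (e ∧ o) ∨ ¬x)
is never true.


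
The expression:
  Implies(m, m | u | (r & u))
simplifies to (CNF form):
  True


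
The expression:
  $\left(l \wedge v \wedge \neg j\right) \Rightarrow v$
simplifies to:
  $\text{True}$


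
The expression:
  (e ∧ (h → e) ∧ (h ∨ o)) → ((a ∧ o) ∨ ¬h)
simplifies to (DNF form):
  (a ∧ o) ∨ ¬e ∨ ¬h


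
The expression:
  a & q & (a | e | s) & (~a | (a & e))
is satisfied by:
  {a: True, e: True, q: True}


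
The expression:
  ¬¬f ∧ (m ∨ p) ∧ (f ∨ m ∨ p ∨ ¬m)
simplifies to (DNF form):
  (f ∧ m) ∨ (f ∧ p)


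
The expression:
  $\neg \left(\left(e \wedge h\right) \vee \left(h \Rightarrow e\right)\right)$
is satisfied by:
  {h: True, e: False}


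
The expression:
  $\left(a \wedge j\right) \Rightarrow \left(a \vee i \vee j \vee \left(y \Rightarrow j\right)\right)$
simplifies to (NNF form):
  $\text{True}$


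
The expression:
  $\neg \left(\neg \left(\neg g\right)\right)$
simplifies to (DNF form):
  $\neg g$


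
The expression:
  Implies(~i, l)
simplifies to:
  i | l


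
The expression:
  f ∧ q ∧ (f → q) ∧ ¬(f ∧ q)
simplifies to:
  False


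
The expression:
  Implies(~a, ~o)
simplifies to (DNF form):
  a | ~o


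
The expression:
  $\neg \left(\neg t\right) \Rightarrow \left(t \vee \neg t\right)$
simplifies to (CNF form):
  $\text{True}$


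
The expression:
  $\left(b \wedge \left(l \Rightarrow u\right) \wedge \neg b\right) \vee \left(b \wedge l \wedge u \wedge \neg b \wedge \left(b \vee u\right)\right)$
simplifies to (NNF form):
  $\text{False}$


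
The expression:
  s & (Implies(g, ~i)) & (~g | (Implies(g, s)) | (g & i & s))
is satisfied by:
  {s: True, g: False, i: False}
  {s: True, i: True, g: False}
  {s: True, g: True, i: False}


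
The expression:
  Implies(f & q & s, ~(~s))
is always true.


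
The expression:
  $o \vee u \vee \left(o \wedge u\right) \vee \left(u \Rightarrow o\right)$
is always true.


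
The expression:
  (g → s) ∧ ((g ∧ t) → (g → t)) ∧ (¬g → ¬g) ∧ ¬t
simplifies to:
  ¬t ∧ (s ∨ ¬g)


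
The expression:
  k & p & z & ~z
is never true.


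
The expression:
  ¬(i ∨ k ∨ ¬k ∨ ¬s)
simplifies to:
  False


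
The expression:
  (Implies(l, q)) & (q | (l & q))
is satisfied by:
  {q: True}


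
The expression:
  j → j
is always true.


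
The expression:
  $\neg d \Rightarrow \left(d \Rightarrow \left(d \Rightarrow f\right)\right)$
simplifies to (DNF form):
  $\text{True}$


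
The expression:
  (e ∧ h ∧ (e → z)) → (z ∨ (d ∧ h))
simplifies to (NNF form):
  True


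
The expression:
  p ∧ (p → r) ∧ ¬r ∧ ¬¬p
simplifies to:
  False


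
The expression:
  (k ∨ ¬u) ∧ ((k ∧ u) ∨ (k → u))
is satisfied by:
  {k: False, u: False}
  {u: True, k: True}


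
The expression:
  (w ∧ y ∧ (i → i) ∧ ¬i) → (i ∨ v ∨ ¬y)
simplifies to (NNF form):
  i ∨ v ∨ ¬w ∨ ¬y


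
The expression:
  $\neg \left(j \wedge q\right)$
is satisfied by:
  {q: False, j: False}
  {j: True, q: False}
  {q: True, j: False}


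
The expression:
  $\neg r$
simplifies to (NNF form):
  $\neg r$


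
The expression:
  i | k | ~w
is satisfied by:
  {i: True, k: True, w: False}
  {i: True, w: False, k: False}
  {k: True, w: False, i: False}
  {k: False, w: False, i: False}
  {i: True, k: True, w: True}
  {i: True, w: True, k: False}
  {k: True, w: True, i: False}


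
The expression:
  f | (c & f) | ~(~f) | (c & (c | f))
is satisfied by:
  {c: True, f: True}
  {c: True, f: False}
  {f: True, c: False}


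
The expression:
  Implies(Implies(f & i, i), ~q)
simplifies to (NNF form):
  ~q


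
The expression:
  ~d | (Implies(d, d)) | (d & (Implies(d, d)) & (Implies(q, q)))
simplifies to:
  True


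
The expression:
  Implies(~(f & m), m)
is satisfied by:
  {m: True}


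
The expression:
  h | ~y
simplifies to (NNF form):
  h | ~y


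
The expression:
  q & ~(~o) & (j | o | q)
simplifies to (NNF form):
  o & q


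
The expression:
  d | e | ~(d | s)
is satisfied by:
  {d: True, e: True, s: False}
  {d: True, s: False, e: False}
  {e: True, s: False, d: False}
  {e: False, s: False, d: False}
  {d: True, e: True, s: True}
  {d: True, s: True, e: False}
  {e: True, s: True, d: False}


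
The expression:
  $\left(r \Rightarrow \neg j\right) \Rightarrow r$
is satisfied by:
  {r: True}


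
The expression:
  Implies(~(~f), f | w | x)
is always true.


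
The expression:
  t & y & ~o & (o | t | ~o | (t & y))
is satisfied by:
  {t: True, y: True, o: False}


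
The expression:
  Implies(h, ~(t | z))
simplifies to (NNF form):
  ~h | (~t & ~z)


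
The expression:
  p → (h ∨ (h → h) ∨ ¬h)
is always true.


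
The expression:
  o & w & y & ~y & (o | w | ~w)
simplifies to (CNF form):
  False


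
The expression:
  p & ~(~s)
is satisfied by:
  {p: True, s: True}


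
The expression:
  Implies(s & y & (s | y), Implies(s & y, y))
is always true.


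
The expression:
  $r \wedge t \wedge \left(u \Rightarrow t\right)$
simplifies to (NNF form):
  $r \wedge t$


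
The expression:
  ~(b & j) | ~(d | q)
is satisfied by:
  {d: False, q: False, b: False, j: False}
  {q: True, j: False, d: False, b: False}
  {d: True, j: False, q: False, b: False}
  {q: True, d: True, j: False, b: False}
  {j: True, d: False, q: False, b: False}
  {j: True, q: True, d: False, b: False}
  {j: True, d: True, q: False, b: False}
  {j: True, q: True, d: True, b: False}
  {b: True, j: False, d: False, q: False}
  {b: True, q: True, j: False, d: False}
  {b: True, d: True, j: False, q: False}
  {b: True, q: True, d: True, j: False}
  {b: True, j: True, d: False, q: False}


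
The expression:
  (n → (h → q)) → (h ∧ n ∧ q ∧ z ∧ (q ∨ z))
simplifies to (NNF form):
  h ∧ n ∧ (z ∨ ¬q)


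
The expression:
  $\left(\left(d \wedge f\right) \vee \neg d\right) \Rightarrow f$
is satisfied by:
  {d: True, f: True}
  {d: True, f: False}
  {f: True, d: False}


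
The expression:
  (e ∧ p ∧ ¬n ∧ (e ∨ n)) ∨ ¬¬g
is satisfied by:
  {g: True, p: True, e: True, n: False}
  {g: True, p: True, e: False, n: False}
  {g: True, e: True, p: False, n: False}
  {g: True, e: False, p: False, n: False}
  {n: True, g: True, p: True, e: True}
  {n: True, g: True, p: True, e: False}
  {n: True, g: True, p: False, e: True}
  {n: True, g: True, p: False, e: False}
  {p: True, e: True, g: False, n: False}


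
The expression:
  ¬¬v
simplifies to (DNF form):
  v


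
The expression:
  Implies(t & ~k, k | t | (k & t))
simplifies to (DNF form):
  True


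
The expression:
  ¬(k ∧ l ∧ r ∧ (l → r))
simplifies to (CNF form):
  ¬k ∨ ¬l ∨ ¬r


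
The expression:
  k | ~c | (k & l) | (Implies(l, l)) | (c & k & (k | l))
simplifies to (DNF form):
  True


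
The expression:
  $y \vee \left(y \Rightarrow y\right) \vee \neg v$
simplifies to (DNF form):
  $\text{True}$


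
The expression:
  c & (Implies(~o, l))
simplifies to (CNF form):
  c & (l | o)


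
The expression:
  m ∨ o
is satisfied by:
  {o: True, m: True}
  {o: True, m: False}
  {m: True, o: False}


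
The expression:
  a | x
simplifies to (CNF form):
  a | x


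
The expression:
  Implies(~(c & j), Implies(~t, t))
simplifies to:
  t | (c & j)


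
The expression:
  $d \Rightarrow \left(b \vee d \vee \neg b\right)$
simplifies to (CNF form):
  $\text{True}$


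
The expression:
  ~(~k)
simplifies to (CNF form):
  k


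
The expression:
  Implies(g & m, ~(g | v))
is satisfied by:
  {g: False, m: False}
  {m: True, g: False}
  {g: True, m: False}


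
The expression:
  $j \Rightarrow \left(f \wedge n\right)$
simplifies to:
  $\left(f \wedge n\right) \vee \neg j$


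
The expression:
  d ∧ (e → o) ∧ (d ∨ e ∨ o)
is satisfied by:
  {d: True, o: True, e: False}
  {d: True, e: False, o: False}
  {d: True, o: True, e: True}


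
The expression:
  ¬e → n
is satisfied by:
  {n: True, e: True}
  {n: True, e: False}
  {e: True, n: False}


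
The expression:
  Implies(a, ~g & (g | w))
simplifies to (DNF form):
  ~a | (w & ~g)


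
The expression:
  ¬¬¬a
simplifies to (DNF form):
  ¬a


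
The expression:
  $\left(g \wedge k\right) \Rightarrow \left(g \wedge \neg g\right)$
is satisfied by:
  {g: False, k: False}
  {k: True, g: False}
  {g: True, k: False}


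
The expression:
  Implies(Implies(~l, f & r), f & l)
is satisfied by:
  {r: False, l: False, f: False}
  {f: True, r: False, l: False}
  {r: True, f: False, l: False}
  {l: True, f: True, r: False}
  {l: True, f: True, r: True}


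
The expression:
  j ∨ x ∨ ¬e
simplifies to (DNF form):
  j ∨ x ∨ ¬e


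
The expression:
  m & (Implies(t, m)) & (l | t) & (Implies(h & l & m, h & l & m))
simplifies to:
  m & (l | t)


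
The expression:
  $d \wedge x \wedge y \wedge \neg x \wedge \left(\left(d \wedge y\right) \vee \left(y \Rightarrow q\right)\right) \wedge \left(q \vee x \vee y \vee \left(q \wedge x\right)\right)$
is never true.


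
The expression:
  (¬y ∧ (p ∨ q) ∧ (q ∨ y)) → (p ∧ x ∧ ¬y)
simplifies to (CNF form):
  (p ∨ y ∨ ¬q) ∧ (x ∨ y ∨ ¬q)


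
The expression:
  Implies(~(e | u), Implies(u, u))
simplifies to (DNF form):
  True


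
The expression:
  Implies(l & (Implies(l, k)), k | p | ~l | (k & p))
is always true.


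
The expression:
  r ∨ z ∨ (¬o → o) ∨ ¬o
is always true.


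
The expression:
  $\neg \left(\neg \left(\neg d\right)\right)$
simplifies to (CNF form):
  $\neg d$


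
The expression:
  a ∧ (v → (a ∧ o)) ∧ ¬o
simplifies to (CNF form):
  a ∧ ¬o ∧ ¬v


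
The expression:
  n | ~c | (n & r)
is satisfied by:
  {n: True, c: False}
  {c: False, n: False}
  {c: True, n: True}


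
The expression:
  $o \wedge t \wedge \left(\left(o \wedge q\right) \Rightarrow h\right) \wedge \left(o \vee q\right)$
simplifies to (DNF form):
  $\left(h \wedge o \wedge t\right) \vee \left(o \wedge t \wedge \neg q\right)$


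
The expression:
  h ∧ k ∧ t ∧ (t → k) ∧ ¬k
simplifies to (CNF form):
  False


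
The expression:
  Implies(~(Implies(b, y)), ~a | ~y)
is always true.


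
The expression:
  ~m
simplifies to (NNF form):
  ~m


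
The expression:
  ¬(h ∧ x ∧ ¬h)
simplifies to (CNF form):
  True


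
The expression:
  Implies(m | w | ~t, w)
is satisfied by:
  {w: True, t: True, m: False}
  {w: True, t: False, m: False}
  {w: True, m: True, t: True}
  {w: True, m: True, t: False}
  {t: True, m: False, w: False}


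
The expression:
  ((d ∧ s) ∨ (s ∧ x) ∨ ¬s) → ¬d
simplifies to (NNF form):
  ¬d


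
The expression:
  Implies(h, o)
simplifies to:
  o | ~h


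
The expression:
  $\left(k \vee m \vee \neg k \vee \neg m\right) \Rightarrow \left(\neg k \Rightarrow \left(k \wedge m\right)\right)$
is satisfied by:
  {k: True}


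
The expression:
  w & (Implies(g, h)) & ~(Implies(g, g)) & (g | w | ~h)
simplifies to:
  False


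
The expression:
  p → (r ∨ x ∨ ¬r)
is always true.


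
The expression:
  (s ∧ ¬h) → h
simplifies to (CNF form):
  h ∨ ¬s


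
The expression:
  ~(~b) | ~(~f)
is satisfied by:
  {b: True, f: True}
  {b: True, f: False}
  {f: True, b: False}


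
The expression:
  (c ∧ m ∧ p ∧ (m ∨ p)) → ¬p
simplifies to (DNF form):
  ¬c ∨ ¬m ∨ ¬p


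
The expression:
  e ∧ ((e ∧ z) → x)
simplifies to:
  e ∧ (x ∨ ¬z)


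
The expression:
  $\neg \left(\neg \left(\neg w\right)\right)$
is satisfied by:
  {w: False}


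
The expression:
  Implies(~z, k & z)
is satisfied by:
  {z: True}


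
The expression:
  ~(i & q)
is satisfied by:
  {q: False, i: False}
  {i: True, q: False}
  {q: True, i: False}


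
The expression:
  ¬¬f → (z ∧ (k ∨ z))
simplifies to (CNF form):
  z ∨ ¬f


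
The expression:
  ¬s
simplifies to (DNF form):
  ¬s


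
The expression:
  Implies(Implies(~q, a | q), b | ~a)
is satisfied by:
  {b: True, a: False}
  {a: False, b: False}
  {a: True, b: True}


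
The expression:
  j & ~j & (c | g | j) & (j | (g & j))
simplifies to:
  False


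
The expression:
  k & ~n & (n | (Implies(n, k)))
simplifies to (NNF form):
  k & ~n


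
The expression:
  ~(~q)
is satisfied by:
  {q: True}


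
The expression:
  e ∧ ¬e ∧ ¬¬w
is never true.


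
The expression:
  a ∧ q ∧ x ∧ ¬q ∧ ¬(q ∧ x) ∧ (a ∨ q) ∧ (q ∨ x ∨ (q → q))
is never true.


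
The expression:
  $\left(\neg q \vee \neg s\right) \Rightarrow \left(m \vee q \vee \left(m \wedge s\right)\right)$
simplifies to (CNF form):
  $m \vee q$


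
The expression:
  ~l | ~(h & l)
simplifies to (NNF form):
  ~h | ~l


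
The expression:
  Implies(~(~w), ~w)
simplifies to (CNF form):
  ~w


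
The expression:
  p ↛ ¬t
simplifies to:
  p ∧ t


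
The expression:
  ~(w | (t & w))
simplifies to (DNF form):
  ~w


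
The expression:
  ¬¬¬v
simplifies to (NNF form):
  ¬v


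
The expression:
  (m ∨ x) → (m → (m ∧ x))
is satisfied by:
  {x: True, m: False}
  {m: False, x: False}
  {m: True, x: True}


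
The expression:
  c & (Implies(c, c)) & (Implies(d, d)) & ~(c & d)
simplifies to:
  c & ~d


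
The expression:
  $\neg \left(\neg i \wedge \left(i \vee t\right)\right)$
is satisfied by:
  {i: True, t: False}
  {t: False, i: False}
  {t: True, i: True}


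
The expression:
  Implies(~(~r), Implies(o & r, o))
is always true.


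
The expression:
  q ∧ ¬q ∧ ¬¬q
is never true.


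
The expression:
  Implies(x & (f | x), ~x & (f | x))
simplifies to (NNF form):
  ~x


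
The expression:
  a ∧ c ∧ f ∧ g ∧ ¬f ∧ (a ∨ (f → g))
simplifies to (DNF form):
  False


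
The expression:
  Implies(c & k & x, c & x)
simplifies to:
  True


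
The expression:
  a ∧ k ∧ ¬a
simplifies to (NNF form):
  False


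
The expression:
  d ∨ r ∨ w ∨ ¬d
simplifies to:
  True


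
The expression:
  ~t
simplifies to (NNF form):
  ~t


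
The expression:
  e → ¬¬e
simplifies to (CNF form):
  True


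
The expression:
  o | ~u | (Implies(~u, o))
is always true.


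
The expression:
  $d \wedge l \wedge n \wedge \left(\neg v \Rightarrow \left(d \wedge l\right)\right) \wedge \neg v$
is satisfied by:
  {d: True, n: True, l: True, v: False}


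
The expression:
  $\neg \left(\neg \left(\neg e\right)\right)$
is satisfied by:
  {e: False}


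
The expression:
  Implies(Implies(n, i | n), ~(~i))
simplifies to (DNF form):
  i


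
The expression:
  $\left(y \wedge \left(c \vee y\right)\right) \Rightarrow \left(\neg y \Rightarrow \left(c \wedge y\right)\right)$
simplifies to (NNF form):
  $\text{True}$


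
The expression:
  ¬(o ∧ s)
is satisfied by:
  {s: False, o: False}
  {o: True, s: False}
  {s: True, o: False}


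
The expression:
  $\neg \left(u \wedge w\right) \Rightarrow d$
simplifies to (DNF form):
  $d \vee \left(u \wedge w\right)$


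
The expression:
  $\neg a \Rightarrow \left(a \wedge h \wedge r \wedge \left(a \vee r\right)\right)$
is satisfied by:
  {a: True}


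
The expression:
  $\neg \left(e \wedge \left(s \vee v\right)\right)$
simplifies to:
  $\left(\neg s \wedge \neg v\right) \vee \neg e$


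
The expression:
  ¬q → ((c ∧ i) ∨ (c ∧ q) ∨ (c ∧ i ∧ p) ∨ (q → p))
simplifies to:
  True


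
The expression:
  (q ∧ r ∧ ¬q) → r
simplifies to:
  True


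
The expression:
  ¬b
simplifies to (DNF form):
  ¬b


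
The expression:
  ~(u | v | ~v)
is never true.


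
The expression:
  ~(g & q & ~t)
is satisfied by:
  {t: True, g: False, q: False}
  {g: False, q: False, t: False}
  {t: True, q: True, g: False}
  {q: True, g: False, t: False}
  {t: True, g: True, q: False}
  {g: True, t: False, q: False}
  {t: True, q: True, g: True}


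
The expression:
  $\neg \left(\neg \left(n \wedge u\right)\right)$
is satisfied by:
  {u: True, n: True}


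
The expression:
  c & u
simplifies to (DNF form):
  c & u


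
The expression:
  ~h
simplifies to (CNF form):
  ~h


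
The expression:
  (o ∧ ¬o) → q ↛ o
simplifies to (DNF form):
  True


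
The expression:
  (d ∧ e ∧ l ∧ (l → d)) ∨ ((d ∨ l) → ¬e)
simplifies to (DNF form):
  (d ∧ l) ∨ (¬d ∧ ¬l) ∨ ¬e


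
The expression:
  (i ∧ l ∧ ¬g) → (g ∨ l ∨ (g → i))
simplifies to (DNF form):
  True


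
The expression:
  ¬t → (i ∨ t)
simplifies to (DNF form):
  i ∨ t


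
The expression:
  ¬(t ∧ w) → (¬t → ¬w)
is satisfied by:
  {t: True, w: False}
  {w: False, t: False}
  {w: True, t: True}


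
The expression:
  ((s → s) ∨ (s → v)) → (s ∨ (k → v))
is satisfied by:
  {s: True, v: True, k: False}
  {s: True, k: False, v: False}
  {v: True, k: False, s: False}
  {v: False, k: False, s: False}
  {s: True, v: True, k: True}
  {s: True, k: True, v: False}
  {v: True, k: True, s: False}


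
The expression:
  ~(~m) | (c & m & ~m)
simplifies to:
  m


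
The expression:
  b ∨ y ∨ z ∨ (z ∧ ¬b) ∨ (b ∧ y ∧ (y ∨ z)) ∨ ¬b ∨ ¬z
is always true.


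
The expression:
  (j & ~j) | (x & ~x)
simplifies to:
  False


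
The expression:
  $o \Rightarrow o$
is always true.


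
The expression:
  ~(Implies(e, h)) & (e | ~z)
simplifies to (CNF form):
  e & ~h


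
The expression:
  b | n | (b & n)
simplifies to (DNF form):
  b | n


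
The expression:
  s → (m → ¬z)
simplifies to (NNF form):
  ¬m ∨ ¬s ∨ ¬z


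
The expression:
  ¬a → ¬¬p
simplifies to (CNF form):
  a ∨ p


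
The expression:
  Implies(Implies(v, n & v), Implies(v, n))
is always true.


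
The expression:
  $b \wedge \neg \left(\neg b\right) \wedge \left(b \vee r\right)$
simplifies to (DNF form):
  $b$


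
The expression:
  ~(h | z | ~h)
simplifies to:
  False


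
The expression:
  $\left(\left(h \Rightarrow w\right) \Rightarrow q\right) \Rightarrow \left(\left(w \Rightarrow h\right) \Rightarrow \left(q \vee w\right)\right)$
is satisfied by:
  {q: True, w: True, h: False}
  {q: True, h: False, w: False}
  {w: True, h: False, q: False}
  {w: False, h: False, q: False}
  {q: True, w: True, h: True}
  {q: True, h: True, w: False}
  {w: True, h: True, q: False}


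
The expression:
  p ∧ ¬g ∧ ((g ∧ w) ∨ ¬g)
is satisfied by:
  {p: True, g: False}


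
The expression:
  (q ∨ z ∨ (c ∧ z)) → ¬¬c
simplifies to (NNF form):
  c ∨ (¬q ∧ ¬z)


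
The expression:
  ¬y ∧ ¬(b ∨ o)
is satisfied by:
  {o: False, y: False, b: False}


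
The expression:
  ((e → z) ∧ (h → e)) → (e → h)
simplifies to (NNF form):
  h ∨ ¬e ∨ ¬z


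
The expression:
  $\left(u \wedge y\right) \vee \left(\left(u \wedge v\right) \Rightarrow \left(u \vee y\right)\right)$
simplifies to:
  $\text{True}$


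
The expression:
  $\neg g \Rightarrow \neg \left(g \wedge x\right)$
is always true.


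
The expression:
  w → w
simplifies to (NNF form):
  True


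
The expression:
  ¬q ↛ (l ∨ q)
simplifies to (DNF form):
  ¬l ∧ ¬q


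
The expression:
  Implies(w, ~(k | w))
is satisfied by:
  {w: False}


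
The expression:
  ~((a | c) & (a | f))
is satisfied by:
  {c: False, a: False, f: False}
  {f: True, c: False, a: False}
  {c: True, f: False, a: False}


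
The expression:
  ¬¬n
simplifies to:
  n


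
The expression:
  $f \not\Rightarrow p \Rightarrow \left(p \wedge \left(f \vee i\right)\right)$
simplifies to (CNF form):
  $p \vee \neg f$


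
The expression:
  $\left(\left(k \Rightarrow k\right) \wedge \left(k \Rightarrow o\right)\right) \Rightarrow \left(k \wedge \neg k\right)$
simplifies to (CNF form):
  $k \wedge \neg o$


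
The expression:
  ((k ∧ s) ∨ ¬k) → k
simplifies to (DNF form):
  k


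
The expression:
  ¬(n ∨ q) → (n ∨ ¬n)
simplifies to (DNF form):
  True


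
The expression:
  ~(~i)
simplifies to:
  i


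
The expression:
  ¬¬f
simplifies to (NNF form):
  f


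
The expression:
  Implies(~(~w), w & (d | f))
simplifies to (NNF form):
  d | f | ~w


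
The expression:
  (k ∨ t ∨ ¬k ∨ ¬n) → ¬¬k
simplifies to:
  k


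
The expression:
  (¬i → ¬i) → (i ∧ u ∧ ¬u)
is never true.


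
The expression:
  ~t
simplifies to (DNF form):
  ~t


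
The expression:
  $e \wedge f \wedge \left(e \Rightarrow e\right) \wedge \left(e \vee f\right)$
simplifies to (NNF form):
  $e \wedge f$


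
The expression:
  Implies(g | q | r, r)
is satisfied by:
  {r: True, g: False, q: False}
  {r: True, q: True, g: False}
  {r: True, g: True, q: False}
  {r: True, q: True, g: True}
  {q: False, g: False, r: False}


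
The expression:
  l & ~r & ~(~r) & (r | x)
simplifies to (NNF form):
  False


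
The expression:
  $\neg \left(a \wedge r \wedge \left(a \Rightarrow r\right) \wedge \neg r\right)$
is always true.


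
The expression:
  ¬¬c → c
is always true.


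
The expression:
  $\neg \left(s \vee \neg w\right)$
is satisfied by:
  {w: True, s: False}


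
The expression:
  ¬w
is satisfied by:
  {w: False}


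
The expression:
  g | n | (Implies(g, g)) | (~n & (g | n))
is always true.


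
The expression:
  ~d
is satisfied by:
  {d: False}


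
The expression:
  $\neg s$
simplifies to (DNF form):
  $\neg s$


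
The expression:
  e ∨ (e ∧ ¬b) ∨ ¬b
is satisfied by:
  {e: True, b: False}
  {b: False, e: False}
  {b: True, e: True}


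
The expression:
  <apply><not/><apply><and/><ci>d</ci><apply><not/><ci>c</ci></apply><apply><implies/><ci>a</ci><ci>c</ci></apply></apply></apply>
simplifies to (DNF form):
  <apply><or/><ci>a</ci><ci>c</ci><apply><not/><ci>d</ci></apply></apply>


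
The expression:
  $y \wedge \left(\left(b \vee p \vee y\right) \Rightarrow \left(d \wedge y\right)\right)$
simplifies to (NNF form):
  $d \wedge y$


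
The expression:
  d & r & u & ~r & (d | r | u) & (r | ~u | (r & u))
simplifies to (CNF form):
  False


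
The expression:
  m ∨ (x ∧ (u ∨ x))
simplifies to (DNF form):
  m ∨ x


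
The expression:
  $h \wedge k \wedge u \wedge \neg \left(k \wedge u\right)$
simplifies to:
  $\text{False}$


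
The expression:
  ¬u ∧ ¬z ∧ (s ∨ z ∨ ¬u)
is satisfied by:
  {u: False, z: False}


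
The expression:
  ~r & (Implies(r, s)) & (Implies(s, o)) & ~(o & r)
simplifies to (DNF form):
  (o & ~r) | (~r & ~s)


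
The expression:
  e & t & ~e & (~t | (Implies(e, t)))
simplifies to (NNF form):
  False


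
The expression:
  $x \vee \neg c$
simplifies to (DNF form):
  $x \vee \neg c$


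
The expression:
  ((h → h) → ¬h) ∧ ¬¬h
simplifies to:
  False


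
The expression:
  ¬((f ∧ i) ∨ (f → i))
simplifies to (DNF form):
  f ∧ ¬i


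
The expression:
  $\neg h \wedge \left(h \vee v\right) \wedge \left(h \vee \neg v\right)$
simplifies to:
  $\text{False}$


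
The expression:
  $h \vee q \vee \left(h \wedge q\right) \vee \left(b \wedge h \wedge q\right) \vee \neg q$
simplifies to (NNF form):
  $\text{True}$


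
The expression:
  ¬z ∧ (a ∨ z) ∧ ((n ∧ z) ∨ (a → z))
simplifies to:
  False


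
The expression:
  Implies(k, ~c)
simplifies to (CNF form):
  ~c | ~k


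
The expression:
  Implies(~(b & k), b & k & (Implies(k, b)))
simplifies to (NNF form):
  b & k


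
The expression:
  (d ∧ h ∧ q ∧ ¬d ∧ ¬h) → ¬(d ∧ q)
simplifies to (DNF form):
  True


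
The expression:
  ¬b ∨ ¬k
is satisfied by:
  {k: False, b: False}
  {b: True, k: False}
  {k: True, b: False}


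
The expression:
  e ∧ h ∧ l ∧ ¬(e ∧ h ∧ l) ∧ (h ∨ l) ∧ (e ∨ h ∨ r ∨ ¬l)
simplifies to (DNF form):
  False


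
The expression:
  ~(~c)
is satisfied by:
  {c: True}


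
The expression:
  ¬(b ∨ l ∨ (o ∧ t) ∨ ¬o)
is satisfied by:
  {o: True, l: False, t: False, b: False}


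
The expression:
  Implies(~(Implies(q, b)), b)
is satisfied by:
  {b: True, q: False}
  {q: False, b: False}
  {q: True, b: True}


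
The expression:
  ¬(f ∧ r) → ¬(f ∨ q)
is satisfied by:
  {r: True, f: False, q: False}
  {r: False, f: False, q: False}
  {f: True, r: True, q: False}
  {q: True, f: True, r: True}


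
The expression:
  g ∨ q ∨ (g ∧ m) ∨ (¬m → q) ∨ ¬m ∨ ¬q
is always true.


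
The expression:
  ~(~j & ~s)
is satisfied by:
  {s: True, j: True}
  {s: True, j: False}
  {j: True, s: False}


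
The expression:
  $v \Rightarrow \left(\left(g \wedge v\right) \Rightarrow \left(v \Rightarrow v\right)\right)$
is always true.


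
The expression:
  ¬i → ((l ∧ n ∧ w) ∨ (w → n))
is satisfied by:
  {i: True, n: True, w: False}
  {i: True, w: False, n: False}
  {n: True, w: False, i: False}
  {n: False, w: False, i: False}
  {i: True, n: True, w: True}
  {i: True, w: True, n: False}
  {n: True, w: True, i: False}


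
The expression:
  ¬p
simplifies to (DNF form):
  ¬p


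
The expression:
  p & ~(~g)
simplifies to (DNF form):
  g & p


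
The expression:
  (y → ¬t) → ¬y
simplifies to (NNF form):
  t ∨ ¬y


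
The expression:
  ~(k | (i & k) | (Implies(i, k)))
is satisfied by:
  {i: True, k: False}


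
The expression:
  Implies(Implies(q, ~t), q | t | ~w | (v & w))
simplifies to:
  q | t | v | ~w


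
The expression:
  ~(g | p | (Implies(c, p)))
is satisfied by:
  {c: True, g: False, p: False}


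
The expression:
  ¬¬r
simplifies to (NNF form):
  r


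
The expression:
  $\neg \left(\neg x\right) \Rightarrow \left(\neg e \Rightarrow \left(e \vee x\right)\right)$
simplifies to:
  $\text{True}$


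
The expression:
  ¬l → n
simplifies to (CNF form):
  l ∨ n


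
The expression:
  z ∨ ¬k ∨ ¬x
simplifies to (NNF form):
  z ∨ ¬k ∨ ¬x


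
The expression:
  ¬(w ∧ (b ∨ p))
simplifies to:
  (¬b ∧ ¬p) ∨ ¬w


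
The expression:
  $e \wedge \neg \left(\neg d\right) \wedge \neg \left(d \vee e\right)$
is never true.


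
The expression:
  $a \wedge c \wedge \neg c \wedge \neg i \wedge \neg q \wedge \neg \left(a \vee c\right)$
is never true.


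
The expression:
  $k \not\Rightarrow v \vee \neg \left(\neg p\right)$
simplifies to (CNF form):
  $\left(k \vee p\right) \wedge \left(p \vee \neg v\right)$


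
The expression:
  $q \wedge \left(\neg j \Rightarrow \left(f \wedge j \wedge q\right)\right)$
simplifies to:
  $j \wedge q$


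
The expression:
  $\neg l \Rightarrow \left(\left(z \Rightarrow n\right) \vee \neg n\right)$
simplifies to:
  $\text{True}$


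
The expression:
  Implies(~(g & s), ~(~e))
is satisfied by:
  {e: True, g: True, s: True}
  {e: True, g: True, s: False}
  {e: True, s: True, g: False}
  {e: True, s: False, g: False}
  {g: True, s: True, e: False}


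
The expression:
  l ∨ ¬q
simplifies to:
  l ∨ ¬q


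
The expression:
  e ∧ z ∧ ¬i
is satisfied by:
  {z: True, e: True, i: False}


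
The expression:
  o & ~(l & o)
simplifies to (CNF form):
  o & ~l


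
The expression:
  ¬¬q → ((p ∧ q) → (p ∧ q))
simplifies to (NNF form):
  True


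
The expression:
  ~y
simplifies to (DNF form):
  ~y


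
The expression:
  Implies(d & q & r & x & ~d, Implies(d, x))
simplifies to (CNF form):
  True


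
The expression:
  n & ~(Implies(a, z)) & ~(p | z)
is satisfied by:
  {a: True, n: True, p: False, z: False}


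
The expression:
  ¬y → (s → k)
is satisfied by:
  {y: True, k: True, s: False}
  {y: True, s: False, k: False}
  {k: True, s: False, y: False}
  {k: False, s: False, y: False}
  {y: True, k: True, s: True}
  {y: True, s: True, k: False}
  {k: True, s: True, y: False}


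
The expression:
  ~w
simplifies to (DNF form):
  ~w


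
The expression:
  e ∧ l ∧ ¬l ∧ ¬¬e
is never true.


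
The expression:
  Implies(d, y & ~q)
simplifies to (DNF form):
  ~d | (y & ~q)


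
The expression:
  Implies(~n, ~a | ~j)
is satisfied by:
  {n: True, a: False, j: False}
  {a: False, j: False, n: False}
  {j: True, n: True, a: False}
  {j: True, a: False, n: False}
  {n: True, a: True, j: False}
  {a: True, n: False, j: False}
  {j: True, a: True, n: True}


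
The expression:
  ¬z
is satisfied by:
  {z: False}


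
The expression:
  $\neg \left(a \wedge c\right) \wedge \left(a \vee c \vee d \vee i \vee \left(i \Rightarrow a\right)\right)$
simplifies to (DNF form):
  $\neg a \vee \neg c$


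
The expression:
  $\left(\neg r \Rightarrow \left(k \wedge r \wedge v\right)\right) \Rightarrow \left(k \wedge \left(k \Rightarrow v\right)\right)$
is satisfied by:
  {k: True, v: True, r: False}
  {k: True, v: False, r: False}
  {v: True, k: False, r: False}
  {k: False, v: False, r: False}
  {r: True, k: True, v: True}


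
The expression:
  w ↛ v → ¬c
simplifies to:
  v ∨ ¬c ∨ ¬w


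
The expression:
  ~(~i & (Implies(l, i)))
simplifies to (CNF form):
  i | l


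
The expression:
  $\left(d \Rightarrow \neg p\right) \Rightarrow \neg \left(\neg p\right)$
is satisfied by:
  {p: True}


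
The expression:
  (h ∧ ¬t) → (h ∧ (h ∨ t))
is always true.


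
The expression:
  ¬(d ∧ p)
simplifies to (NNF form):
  ¬d ∨ ¬p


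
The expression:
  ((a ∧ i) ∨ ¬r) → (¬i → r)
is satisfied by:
  {i: True, r: True}
  {i: True, r: False}
  {r: True, i: False}


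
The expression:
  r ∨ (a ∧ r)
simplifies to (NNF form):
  r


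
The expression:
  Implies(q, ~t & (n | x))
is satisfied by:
  {x: True, n: True, q: False, t: False}
  {x: True, n: False, q: False, t: False}
  {n: True, t: False, x: False, q: False}
  {t: False, n: False, x: False, q: False}
  {t: True, x: True, n: True, q: False}
  {t: True, x: True, n: False, q: False}
  {t: True, n: True, x: False, q: False}
  {t: True, n: False, x: False, q: False}
  {q: True, x: True, n: True, t: False}
  {q: True, x: True, n: False, t: False}
  {q: True, n: True, x: False, t: False}


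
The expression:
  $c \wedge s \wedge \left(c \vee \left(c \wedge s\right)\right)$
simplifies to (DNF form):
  $c \wedge s$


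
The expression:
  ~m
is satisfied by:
  {m: False}


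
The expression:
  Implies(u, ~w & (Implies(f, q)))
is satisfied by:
  {q: True, w: False, u: False, f: False}
  {q: False, w: False, u: False, f: False}
  {f: True, q: True, w: False, u: False}
  {f: True, q: False, w: False, u: False}
  {q: True, w: True, f: False, u: False}
  {w: True, f: False, u: False, q: False}
  {f: True, q: True, w: True, u: False}
  {f: True, w: True, q: False, u: False}
  {q: True, u: True, f: False, w: False}
  {u: True, f: False, w: False, q: False}
  {q: True, f: True, u: True, w: False}


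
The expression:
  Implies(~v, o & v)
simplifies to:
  v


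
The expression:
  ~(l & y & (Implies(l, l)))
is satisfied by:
  {l: False, y: False}
  {y: True, l: False}
  {l: True, y: False}


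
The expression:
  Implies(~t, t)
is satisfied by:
  {t: True}


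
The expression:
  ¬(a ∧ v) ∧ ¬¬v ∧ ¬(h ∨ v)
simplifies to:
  False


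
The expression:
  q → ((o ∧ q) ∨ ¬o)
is always true.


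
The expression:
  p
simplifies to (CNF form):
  p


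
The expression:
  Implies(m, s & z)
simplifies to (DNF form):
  ~m | (s & z)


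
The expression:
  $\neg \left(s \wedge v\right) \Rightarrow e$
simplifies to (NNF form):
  $e \vee \left(s \wedge v\right)$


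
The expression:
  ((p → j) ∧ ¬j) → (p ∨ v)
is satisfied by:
  {v: True, p: True, j: True}
  {v: True, p: True, j: False}
  {v: True, j: True, p: False}
  {v: True, j: False, p: False}
  {p: True, j: True, v: False}
  {p: True, j: False, v: False}
  {j: True, p: False, v: False}


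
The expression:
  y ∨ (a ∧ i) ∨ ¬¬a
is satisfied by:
  {a: True, y: True}
  {a: True, y: False}
  {y: True, a: False}


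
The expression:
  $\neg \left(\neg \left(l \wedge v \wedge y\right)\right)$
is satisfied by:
  {v: True, y: True, l: True}


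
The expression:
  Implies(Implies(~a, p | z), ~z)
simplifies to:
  ~z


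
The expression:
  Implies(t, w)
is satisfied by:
  {w: True, t: False}
  {t: False, w: False}
  {t: True, w: True}


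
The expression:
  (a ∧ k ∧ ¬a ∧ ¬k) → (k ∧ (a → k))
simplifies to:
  True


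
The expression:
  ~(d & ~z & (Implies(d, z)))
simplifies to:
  True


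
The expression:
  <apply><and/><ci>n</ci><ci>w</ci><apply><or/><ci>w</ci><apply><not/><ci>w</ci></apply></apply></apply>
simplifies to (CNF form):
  <apply><and/><ci>n</ci><ci>w</ci></apply>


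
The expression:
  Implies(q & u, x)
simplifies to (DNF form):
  x | ~q | ~u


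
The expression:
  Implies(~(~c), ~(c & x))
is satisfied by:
  {c: False, x: False}
  {x: True, c: False}
  {c: True, x: False}


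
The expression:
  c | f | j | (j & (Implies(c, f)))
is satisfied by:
  {c: True, f: True, j: True}
  {c: True, f: True, j: False}
  {c: True, j: True, f: False}
  {c: True, j: False, f: False}
  {f: True, j: True, c: False}
  {f: True, j: False, c: False}
  {j: True, f: False, c: False}


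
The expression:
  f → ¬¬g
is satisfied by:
  {g: True, f: False}
  {f: False, g: False}
  {f: True, g: True}


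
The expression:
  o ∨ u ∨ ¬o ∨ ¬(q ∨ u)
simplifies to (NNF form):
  True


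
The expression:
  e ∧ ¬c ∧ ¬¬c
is never true.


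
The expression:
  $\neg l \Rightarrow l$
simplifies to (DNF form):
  $l$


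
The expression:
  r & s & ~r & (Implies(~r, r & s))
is never true.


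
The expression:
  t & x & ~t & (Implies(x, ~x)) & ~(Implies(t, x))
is never true.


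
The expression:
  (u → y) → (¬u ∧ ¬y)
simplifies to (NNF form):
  ¬y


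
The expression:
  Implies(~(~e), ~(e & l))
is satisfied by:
  {l: False, e: False}
  {e: True, l: False}
  {l: True, e: False}


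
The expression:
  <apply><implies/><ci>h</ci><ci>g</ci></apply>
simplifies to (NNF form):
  <apply><or/><ci>g</ci><apply><not/><ci>h</ci></apply></apply>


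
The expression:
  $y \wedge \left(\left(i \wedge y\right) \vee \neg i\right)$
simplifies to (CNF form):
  $y$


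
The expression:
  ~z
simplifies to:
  ~z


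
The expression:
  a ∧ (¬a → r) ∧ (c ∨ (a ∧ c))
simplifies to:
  a ∧ c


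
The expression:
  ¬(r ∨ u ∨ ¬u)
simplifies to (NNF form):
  False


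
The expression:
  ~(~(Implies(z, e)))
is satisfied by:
  {e: True, z: False}
  {z: False, e: False}
  {z: True, e: True}


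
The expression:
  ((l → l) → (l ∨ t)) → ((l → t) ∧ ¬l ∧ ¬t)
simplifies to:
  ¬l ∧ ¬t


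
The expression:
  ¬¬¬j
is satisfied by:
  {j: False}


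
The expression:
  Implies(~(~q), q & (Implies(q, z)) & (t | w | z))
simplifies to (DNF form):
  z | ~q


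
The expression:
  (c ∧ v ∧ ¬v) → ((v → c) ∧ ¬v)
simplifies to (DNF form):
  True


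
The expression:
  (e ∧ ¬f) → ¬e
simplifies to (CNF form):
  f ∨ ¬e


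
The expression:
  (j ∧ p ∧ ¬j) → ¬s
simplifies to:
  True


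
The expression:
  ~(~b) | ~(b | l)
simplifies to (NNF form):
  b | ~l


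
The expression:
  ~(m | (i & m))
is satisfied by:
  {m: False}


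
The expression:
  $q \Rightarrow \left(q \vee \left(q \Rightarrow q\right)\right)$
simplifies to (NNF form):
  $\text{True}$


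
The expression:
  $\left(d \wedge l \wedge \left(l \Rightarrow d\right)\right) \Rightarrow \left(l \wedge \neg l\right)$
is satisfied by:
  {l: False, d: False}
  {d: True, l: False}
  {l: True, d: False}


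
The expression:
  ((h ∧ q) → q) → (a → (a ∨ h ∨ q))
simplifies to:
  True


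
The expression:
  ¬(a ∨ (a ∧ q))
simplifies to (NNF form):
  ¬a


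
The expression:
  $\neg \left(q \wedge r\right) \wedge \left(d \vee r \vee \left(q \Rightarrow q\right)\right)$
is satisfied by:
  {q: False, r: False}
  {r: True, q: False}
  {q: True, r: False}


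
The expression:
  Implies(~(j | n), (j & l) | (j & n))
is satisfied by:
  {n: True, j: True}
  {n: True, j: False}
  {j: True, n: False}


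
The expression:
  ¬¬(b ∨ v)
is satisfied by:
  {b: True, v: True}
  {b: True, v: False}
  {v: True, b: False}


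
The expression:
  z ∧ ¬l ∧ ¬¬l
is never true.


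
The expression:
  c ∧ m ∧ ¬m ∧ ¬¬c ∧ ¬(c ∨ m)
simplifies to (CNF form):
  False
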